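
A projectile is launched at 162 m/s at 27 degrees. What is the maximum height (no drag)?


H = (v0*sin(theta))^2 / (2g) = (162*sin(27°))^2 / (2*9.81) = 275.7 m

275.7 m


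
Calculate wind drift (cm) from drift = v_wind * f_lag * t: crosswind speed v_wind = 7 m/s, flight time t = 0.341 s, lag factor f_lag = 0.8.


drift = v_wind * lag * t = 7 * 0.8 * 0.341 = 1.9096 m ≈ 191 cm

191 cm


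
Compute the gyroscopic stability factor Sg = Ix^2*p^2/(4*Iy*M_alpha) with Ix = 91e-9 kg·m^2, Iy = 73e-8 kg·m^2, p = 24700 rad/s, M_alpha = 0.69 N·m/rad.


Sg = Ix^2 * p^2 / (4 * Iy * M_alpha) = (91e-9)^2 * 24700^2 / (4 * 73e-8 * 0.69) = 2.508

2.508


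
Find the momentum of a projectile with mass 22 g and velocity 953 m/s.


p = m*v = 0.022*953 = 20.97 kg·m/s

20.97 kg·m/s


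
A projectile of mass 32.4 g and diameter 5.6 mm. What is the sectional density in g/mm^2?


SD = m/d^2 = 32.4/5.6^2 = 1.033 g/mm^2

1.033 g/mm^2


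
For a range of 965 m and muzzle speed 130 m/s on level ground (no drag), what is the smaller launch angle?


sin(2*theta) = R*g/v0^2 = 965*9.81/130^2 = 0.560157, theta = arcsin(0.560157)/2 = 17.03°

17.03 degrees


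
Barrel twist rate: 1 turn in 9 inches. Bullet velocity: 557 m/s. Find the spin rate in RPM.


twist_m = 9*0.0254 = 0.2286 m
spin = v/twist = 557/0.2286 = 2436.57 rev/s
RPM = spin*60 = 2436.57*60 ≈ 146194 RPM

146194 RPM


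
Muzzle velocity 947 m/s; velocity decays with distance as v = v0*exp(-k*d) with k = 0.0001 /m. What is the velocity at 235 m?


v = v0*exp(-k*d) = 947*exp(-0.0001*235) = 925 m/s

925 m/s


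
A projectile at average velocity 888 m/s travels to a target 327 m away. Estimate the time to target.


t = d/v = 327/888 = 0.3682 s

0.3682 s


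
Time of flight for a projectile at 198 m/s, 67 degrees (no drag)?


T = 2*v0*sin(theta)/g = 2*198*sin(67°)/9.81 = 37.16 s

37.16 s


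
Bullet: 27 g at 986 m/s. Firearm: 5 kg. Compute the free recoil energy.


v_r = m_p*v_p/m_gun = 0.027*986/5 = 5.3244 m/s, E_r = 0.5*m_gun*v_r^2 = 0.5*5*5.3244^2 = 70.87 J

70.87 J


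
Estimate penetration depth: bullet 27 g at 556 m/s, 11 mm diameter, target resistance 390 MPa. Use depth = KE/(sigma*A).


A = pi*(d/2)^2 = pi*(11/2)^2 = 95.0332 mm^2
E = 0.5*m*v^2 = 0.5*0.027*556^2 = 4173.34 J
depth = E/(sigma*A) = 4173.34 J / (390 MPa * 95.0332 mm^2) = 4173.34/(390 * 95.0332) m = 0.112601 m ≈ 112.6 mm

112.6 mm


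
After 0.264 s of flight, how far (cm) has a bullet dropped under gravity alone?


drop = 0.5*g*t^2 = 0.5*9.81*0.264^2 = 0.341859 m ≈ 34.19 cm

34.19 cm


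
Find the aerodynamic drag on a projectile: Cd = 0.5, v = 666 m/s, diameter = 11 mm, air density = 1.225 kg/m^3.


A = pi*(d/2)^2 = pi*(11/2000)^2 = 9.50332e-05 m^2
Fd = 0.5*Cd*rho*A*v^2 = 0.5*0.5*1.225*9.50332e-05*666^2 = 12.91 N

12.91 N


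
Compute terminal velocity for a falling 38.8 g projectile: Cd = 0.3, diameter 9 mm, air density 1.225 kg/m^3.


A = pi*(d/2)^2 = pi*(9/2000)^2 = 6.36173e-05 m^2
vt = sqrt(2mg/(Cd*rho*A)) = sqrt(2*0.0388*9.81/(0.3 * 1.225 * 6.36173e-05)) = 180.4 m/s

180.4 m/s


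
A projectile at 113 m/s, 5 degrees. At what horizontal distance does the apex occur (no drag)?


R = v0^2*sin(2*theta)/g = 113^2*sin(2*5°)/9.81 = 226.026 m
apex_dist = R/2 = 226.026/2 = 113 m

113 m


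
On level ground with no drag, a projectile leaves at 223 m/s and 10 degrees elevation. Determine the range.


R = v0^2 * sin(2*theta) / g = 223^2 * sin(2*10°) / 9.81 = 1734 m

1734 m


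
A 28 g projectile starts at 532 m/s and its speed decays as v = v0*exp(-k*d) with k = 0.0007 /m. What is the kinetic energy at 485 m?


v = v0*exp(-k*d) = 532*exp(-0.0007*485) = 378.851 m/s
E = 0.5*m*v^2 = 0.5*0.028*378.851^2 = 2009 J

2009 J


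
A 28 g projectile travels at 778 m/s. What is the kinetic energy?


E = 0.5*m*v^2 = 0.5*0.028*778^2 = 8474 J

8474 J


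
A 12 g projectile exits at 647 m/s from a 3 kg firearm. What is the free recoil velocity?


v_recoil = m_p * v_p / m_gun = 0.012 * 647 / 3 = 2.588 m/s

2.588 m/s


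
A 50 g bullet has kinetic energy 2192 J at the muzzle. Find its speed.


v = sqrt(2*E/m) = sqrt(2*2192/0.05) = 296.1 m/s

296.1 m/s


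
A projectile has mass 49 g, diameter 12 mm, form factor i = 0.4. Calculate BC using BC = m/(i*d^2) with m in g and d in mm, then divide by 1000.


BC = m/(i*d^2*1000) = 49/(0.4 * 12^2 * 1000) = 0.0008507

0.0008507


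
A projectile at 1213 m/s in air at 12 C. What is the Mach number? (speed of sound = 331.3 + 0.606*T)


a = 331.3 + 0.606*(12) = 338.572 m/s
M = v/a = 1213/338.572 = 3.583

3.583


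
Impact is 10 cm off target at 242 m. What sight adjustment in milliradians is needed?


1 mrad subtends 1 cm per 10 m of range, so adj = error_cm / (dist_m / 10) = 10 / (242/10) = 0.4132 mrad

0.4132 mrad


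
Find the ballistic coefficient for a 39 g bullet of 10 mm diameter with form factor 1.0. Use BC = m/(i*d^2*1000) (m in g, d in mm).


BC = m/(i*d^2*1000) = 39/(1.0 * 10^2 * 1000) = 0.00039

0.00039


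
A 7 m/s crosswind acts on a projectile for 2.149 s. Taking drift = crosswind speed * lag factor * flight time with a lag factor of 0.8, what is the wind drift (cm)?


drift = v_wind * lag * t = 7 * 0.8 * 2.149 = 12.0344 m ≈ 1203 cm

1203 cm


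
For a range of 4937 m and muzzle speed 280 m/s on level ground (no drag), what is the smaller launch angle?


sin(2*theta) = R*g/v0^2 = 4937*9.81/280^2 = 0.617755, theta = arcsin(0.617755)/2 = 19.08°

19.08 degrees


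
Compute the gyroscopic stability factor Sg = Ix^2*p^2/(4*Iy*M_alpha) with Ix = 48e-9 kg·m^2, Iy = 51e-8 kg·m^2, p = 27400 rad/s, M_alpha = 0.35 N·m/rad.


Sg = Ix^2 * p^2 / (4 * Iy * M_alpha) = (48e-9)^2 * 27400^2 / (4 * 51e-8 * 0.35) = 2.423

2.423


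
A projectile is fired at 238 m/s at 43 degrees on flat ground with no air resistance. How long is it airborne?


T = 2*v0*sin(theta)/g = 2*238*sin(43°)/9.81 = 33.09 s

33.09 s


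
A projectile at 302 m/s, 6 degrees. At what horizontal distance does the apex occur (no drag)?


R = v0^2*sin(2*theta)/g = 302^2*sin(2*6°)/9.81 = 1932.96 m
apex_dist = R/2 = 1932.96/2 = 966.5 m

966.5 m


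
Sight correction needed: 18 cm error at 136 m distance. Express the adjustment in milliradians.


1 mrad subtends 1 cm per 10 m of range, so adj = error_cm / (dist_m / 10) = 18 / (136/10) = 1.324 mrad

1.324 mrad


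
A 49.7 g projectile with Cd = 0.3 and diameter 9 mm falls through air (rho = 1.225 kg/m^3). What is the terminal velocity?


A = pi*(d/2)^2 = pi*(9/2000)^2 = 6.36173e-05 m^2
vt = sqrt(2mg/(Cd*rho*A)) = sqrt(2*0.0497*9.81/(0.3 * 1.225 * 6.36173e-05)) = 204.2 m/s

204.2 m/s


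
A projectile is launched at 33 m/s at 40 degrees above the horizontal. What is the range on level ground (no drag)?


R = v0^2 * sin(2*theta) / g = 33^2 * sin(2*40°) / 9.81 = 109.3 m

109.3 m


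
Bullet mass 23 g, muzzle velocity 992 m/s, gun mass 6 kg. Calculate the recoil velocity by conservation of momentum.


v_recoil = m_p * v_p / m_gun = 0.023 * 992 / 6 = 3.803 m/s

3.803 m/s


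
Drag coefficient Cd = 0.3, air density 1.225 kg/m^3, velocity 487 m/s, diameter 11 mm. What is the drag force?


A = pi*(d/2)^2 = pi*(11/2000)^2 = 9.50332e-05 m^2
Fd = 0.5*Cd*rho*A*v^2 = 0.5*0.3*1.225*9.50332e-05*487^2 = 4.142 N

4.142 N


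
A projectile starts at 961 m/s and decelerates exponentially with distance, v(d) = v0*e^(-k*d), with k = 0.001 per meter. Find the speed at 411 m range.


v = v0*exp(-k*d) = 961*exp(-0.001*411) = 637.1 m/s

637.1 m/s


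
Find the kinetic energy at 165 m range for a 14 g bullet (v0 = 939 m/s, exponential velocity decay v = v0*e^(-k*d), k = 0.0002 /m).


v = v0*exp(-k*d) = 939*exp(-0.0002*165) = 908.519 m/s
E = 0.5*m*v^2 = 0.5*0.014*908.519^2 = 5778 J

5778 J


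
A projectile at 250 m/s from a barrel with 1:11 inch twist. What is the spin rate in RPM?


twist_m = 11*0.0254 = 0.2794 m
spin = v/twist = 250/0.2794 = 894.7745 rev/s
RPM = spin*60 = 894.7745*60 ≈ 53686 RPM

53686 RPM


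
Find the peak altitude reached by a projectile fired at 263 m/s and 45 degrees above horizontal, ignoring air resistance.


H = (v0*sin(theta))^2 / (2g) = (263*sin(45°))^2 / (2*9.81) = 1763 m

1763 m


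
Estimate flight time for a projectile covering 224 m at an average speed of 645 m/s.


t = d/v = 224/645 = 0.3473 s

0.3473 s


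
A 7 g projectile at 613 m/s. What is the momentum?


p = m*v = 0.007*613 = 4.291 kg·m/s

4.291 kg·m/s


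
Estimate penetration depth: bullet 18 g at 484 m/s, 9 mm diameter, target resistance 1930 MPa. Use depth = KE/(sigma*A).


A = pi*(d/2)^2 = pi*(9/2)^2 = 63.6173 mm^2
E = 0.5*m*v^2 = 0.5*0.018*484^2 = 2108.3 J
depth = E/(sigma*A) = 2108.3 J / (1930 MPa * 63.6173 mm^2) = 2108.3/(1930 * 63.6173) m = 0.0171712 m ≈ 17.17 mm

17.17 mm


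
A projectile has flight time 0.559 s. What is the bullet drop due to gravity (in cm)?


drop = 0.5*g*t^2 = 0.5*9.81*0.559^2 = 1.53272 m ≈ 153.3 cm

153.3 cm


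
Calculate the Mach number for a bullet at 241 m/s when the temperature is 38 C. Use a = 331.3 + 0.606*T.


a = 331.3 + 0.606*(38) = 354.328 m/s
M = v/a = 241/354.328 = 0.6802

0.6802


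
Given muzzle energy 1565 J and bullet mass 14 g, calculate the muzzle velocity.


v = sqrt(2*E/m) = sqrt(2*1565/0.014) = 472.8 m/s

472.8 m/s


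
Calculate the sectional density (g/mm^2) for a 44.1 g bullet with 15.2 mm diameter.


SD = m/d^2 = 44.1/15.2^2 = 0.1909 g/mm^2

0.1909 g/mm^2


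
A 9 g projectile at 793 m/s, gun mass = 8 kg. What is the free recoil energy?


v_r = m_p*v_p/m_gun = 0.009*793/8 = 0.892125 m/s, E_r = 0.5*m_gun*v_r^2 = 0.5*8*0.892125^2 = 3.184 J

3.184 J


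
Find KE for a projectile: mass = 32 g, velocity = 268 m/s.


E = 0.5*m*v^2 = 0.5*0.032*268^2 = 1149 J

1149 J


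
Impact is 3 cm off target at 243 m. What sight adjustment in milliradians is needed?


1 mrad subtends 1 cm per 10 m of range, so adj = error_cm / (dist_m / 10) = 3 / (243/10) = 0.1235 mrad

0.1235 mrad


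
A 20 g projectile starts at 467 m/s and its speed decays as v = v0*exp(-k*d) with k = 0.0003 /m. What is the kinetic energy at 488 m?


v = v0*exp(-k*d) = 467*exp(-0.0003*488) = 403.4 m/s
E = 0.5*m*v^2 = 0.5*0.02*403.4^2 = 1627 J

1627 J


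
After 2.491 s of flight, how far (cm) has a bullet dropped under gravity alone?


drop = 0.5*g*t^2 = 0.5*9.81*2.491^2 = 30.4359 m ≈ 3044 cm

3044 cm


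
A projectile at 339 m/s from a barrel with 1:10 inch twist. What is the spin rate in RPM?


twist_m = 10*0.0254 = 0.254 m
spin = v/twist = 339/0.254 = 1334.646 rev/s
RPM = spin*60 = 1334.646*60 ≈ 80079 RPM

80079 RPM


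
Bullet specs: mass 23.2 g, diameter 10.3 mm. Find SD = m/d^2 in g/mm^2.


SD = m/d^2 = 23.2/10.3^2 = 0.2187 g/mm^2

0.2187 g/mm^2


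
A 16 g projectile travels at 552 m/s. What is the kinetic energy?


E = 0.5*m*v^2 = 0.5*0.016*552^2 = 2438 J

2438 J


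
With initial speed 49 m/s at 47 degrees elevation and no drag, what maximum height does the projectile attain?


H = (v0*sin(theta))^2 / (2g) = (49*sin(47°))^2 / (2*9.81) = 65.46 m

65.46 m


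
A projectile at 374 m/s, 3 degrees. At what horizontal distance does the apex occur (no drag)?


R = v0^2*sin(2*theta)/g = 374^2*sin(2*3°)/9.81 = 1490.42 m
apex_dist = R/2 = 1490.42/2 = 745.2 m

745.2 m


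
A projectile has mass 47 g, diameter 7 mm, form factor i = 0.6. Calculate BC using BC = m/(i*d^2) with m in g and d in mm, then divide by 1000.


BC = m/(i*d^2*1000) = 47/(0.6 * 7^2 * 1000) = 0.001599

0.001599


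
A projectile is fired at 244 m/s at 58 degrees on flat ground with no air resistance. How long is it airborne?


T = 2*v0*sin(theta)/g = 2*244*sin(58°)/9.81 = 42.19 s

42.19 s


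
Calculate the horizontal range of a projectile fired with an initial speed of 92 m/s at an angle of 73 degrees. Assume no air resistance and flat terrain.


R = v0^2 * sin(2*theta) / g = 92^2 * sin(2*73°) / 9.81 = 482.5 m

482.5 m


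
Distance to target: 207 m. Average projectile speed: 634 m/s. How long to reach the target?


t = d/v = 207/634 = 0.3265 s

0.3265 s


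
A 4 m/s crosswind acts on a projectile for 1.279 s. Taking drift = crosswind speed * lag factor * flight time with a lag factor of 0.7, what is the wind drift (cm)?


drift = v_wind * lag * t = 4 * 0.7 * 1.279 = 3.5812 m ≈ 358.1 cm

358.1 cm


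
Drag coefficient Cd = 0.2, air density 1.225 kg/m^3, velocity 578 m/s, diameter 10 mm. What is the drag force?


A = pi*(d/2)^2 = pi*(10/2000)^2 = 7.85398e-05 m^2
Fd = 0.5*Cd*rho*A*v^2 = 0.5*0.2*1.225*7.85398e-05*578^2 = 3.214 N

3.214 N


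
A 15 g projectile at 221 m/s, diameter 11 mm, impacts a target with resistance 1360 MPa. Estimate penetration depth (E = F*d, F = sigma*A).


A = pi*(d/2)^2 = pi*(11/2)^2 = 95.0332 mm^2
E = 0.5*m*v^2 = 0.5*0.015*221^2 = 366.308 J
depth = E/(sigma*A) = 366.308 J / (1360 MPa * 95.0332 mm^2) = 366.308/(1360 * 95.0332) m = 0.00283421 m ≈ 2.834 mm

2.834 mm


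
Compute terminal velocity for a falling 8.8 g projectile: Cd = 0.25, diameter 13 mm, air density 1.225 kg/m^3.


A = pi*(d/2)^2 = pi*(13/2000)^2 = 1.32732e-04 m^2
vt = sqrt(2mg/(Cd*rho*A)) = sqrt(2*0.0088*9.81/(0.25 * 1.225 * 1.32732e-04)) = 65.17 m/s

65.17 m/s


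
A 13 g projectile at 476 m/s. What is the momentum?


p = m*v = 0.013*476 = 6.188 kg·m/s

6.188 kg·m/s


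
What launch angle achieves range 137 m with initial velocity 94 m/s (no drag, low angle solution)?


sin(2*theta) = R*g/v0^2 = 137*9.81/94^2 = 0.152102, theta = arcsin(0.152102)/2 = 4.374°

4.374 degrees


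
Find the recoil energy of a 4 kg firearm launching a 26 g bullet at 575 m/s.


v_r = m_p*v_p/m_gun = 0.026*575/4 = 3.7375 m/s, E_r = 0.5*m_gun*v_r^2 = 0.5*4*3.7375^2 = 27.94 J

27.94 J


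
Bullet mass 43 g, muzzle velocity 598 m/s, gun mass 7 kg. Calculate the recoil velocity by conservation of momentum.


v_recoil = m_p * v_p / m_gun = 0.043 * 598 / 7 = 3.673 m/s

3.673 m/s


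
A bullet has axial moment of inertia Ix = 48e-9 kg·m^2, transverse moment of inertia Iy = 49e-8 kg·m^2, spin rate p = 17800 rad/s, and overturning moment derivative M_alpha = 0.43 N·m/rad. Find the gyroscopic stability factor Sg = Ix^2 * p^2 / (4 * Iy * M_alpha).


Sg = Ix^2 * p^2 / (4 * Iy * M_alpha) = (48e-9)^2 * 17800^2 / (4 * 49e-8 * 0.43) = 0.8662

0.8662


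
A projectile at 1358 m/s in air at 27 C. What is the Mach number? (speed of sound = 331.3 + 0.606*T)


a = 331.3 + 0.606*(27) = 347.662 m/s
M = v/a = 1358/347.662 = 3.906

3.906


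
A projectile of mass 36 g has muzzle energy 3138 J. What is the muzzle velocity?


v = sqrt(2*E/m) = sqrt(2*3138/0.036) = 417.5 m/s

417.5 m/s


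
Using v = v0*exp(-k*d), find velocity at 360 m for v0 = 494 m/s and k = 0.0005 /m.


v = v0*exp(-k*d) = 494*exp(-0.0005*360) = 412.6 m/s

412.6 m/s


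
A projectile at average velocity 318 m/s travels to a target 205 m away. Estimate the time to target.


t = d/v = 205/318 = 0.6447 s

0.6447 s


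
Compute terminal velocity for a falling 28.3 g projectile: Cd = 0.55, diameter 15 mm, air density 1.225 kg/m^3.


A = pi*(d/2)^2 = pi*(15/2000)^2 = 1.76715e-04 m^2
vt = sqrt(2mg/(Cd*rho*A)) = sqrt(2*0.0283*9.81/(0.55 * 1.225 * 1.76715e-04)) = 68.29 m/s

68.29 m/s


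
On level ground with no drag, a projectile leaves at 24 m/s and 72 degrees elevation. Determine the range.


R = v0^2 * sin(2*theta) / g = 24^2 * sin(2*72°) / 9.81 = 34.51 m

34.51 m


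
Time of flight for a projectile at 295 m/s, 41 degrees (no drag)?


T = 2*v0*sin(theta)/g = 2*295*sin(41°)/9.81 = 39.46 s

39.46 s


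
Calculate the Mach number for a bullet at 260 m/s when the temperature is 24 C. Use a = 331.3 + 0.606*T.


a = 331.3 + 0.606*(24) = 345.844 m/s
M = v/a = 260/345.844 = 0.7518

0.7518


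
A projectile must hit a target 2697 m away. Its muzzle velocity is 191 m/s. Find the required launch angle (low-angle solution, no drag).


sin(2*theta) = R*g/v0^2 = 2697*9.81/191^2 = 0.725242, theta = arcsin(0.725242)/2 = 23.24°

23.24 degrees


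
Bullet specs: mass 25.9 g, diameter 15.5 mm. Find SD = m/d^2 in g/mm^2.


SD = m/d^2 = 25.9/15.5^2 = 0.1078 g/mm^2

0.1078 g/mm^2


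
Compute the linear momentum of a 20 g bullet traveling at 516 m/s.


p = m*v = 0.02*516 = 10.32 kg·m/s

10.32 kg·m/s


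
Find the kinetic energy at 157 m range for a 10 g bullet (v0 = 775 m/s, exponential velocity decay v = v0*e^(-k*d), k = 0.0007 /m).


v = v0*exp(-k*d) = 775*exp(-0.0007*157) = 694.341 m/s
E = 0.5*m*v^2 = 0.5*0.01*694.341^2 = 2411 J

2411 J


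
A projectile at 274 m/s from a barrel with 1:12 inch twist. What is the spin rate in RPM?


twist_m = 12*0.0254 = 0.3048 m
spin = v/twist = 274/0.3048 = 898.9501 rev/s
RPM = spin*60 = 898.9501*60 ≈ 53937 RPM

53937 RPM


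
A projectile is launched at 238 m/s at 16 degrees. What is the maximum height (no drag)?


H = (v0*sin(theta))^2 / (2g) = (238*sin(16°))^2 / (2*9.81) = 219.3 m

219.3 m


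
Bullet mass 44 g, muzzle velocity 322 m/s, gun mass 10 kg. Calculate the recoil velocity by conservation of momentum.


v_recoil = m_p * v_p / m_gun = 0.044 * 322 / 10 = 1.417 m/s

1.417 m/s


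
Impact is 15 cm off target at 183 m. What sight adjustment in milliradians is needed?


1 mrad subtends 1 cm per 10 m of range, so adj = error_cm / (dist_m / 10) = 15 / (183/10) = 0.8197 mrad

0.8197 mrad


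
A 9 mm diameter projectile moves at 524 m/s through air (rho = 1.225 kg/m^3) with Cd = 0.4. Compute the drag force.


A = pi*(d/2)^2 = pi*(9/2000)^2 = 6.36173e-05 m^2
Fd = 0.5*Cd*rho*A*v^2 = 0.5*0.4*1.225*6.36173e-05*524^2 = 4.28 N

4.28 N


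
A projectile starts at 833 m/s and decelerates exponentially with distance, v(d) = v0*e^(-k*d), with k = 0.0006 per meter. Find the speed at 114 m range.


v = v0*exp(-k*d) = 833*exp(-0.0006*114) = 777.9 m/s

777.9 m/s


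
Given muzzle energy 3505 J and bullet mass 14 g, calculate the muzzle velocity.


v = sqrt(2*E/m) = sqrt(2*3505/0.014) = 707.6 m/s

707.6 m/s


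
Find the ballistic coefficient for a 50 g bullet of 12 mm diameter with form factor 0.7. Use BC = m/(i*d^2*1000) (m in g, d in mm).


BC = m/(i*d^2*1000) = 50/(0.7 * 12^2 * 1000) = 0.000496

0.000496


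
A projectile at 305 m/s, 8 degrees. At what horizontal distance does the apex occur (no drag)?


R = v0^2*sin(2*theta)/g = 305^2*sin(2*8°)/9.81 = 2613.78 m
apex_dist = R/2 = 2613.78/2 = 1307 m

1307 m


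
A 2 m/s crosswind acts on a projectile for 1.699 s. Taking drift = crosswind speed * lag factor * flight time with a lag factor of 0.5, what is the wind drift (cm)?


drift = v_wind * lag * t = 2 * 0.5 * 1.699 = 1.699 m ≈ 169.9 cm

169.9 cm


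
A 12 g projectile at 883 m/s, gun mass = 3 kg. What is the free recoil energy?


v_r = m_p*v_p/m_gun = 0.012*883/3 = 3.532 m/s, E_r = 0.5*m_gun*v_r^2 = 0.5*3*3.532^2 = 18.71 J

18.71 J


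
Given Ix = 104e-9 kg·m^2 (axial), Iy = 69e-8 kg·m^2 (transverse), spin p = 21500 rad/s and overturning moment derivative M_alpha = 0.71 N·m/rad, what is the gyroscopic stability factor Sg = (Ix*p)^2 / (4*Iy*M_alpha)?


Sg = Ix^2 * p^2 / (4 * Iy * M_alpha) = (104e-9)^2 * 21500^2 / (4 * 69e-8 * 0.71) = 2.551

2.551


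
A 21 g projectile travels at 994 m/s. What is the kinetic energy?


E = 0.5*m*v^2 = 0.5*0.021*994^2 = 10374 J

10374 J


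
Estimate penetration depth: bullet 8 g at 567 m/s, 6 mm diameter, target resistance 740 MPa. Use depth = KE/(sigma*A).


A = pi*(d/2)^2 = pi*(6/2)^2 = 28.2743 mm^2
E = 0.5*m*v^2 = 0.5*0.008*567^2 = 1285.96 J
depth = E/(sigma*A) = 1285.96 J / (740 MPa * 28.2743 mm^2) = 1285.96/(740 * 28.2743) m = 0.0614613 m ≈ 61.46 mm

61.46 mm


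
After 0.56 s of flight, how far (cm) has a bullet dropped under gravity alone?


drop = 0.5*g*t^2 = 0.5*9.81*0.56^2 = 1.53821 m ≈ 153.8 cm

153.8 cm


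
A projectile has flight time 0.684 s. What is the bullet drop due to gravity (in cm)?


drop = 0.5*g*t^2 = 0.5*9.81*0.684^2 = 2.29483 m ≈ 229.5 cm

229.5 cm


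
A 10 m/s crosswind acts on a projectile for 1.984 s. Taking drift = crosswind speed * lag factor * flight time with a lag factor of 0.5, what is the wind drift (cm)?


drift = v_wind * lag * t = 10 * 0.5 * 1.984 = 9.92 m ≈ 992 cm

992 cm


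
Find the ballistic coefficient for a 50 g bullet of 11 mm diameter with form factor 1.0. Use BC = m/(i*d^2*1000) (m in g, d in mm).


BC = m/(i*d^2*1000) = 50/(1.0 * 11^2 * 1000) = 0.0004132

0.0004132


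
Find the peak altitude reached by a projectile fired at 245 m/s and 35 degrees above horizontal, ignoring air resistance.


H = (v0*sin(theta))^2 / (2g) = (245*sin(35°))^2 / (2*9.81) = 1007 m

1007 m


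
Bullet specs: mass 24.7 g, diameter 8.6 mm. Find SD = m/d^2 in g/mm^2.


SD = m/d^2 = 24.7/8.6^2 = 0.334 g/mm^2

0.334 g/mm^2


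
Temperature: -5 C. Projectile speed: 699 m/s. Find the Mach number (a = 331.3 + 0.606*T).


a = 331.3 + 0.606*(-5) = 328.27 m/s
M = v/a = 699/328.27 = 2.129

2.129


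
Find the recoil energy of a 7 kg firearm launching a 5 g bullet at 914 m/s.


v_r = m_p*v_p/m_gun = 0.005*914/7 = 0.652857 m/s, E_r = 0.5*m_gun*v_r^2 = 0.5*7*0.652857^2 = 1.492 J

1.492 J


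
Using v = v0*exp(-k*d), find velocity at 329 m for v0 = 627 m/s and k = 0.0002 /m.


v = v0*exp(-k*d) = 627*exp(-0.0002*329) = 587.1 m/s

587.1 m/s


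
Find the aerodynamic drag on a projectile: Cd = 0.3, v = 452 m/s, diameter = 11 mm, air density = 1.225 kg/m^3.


A = pi*(d/2)^2 = pi*(11/2000)^2 = 9.50332e-05 m^2
Fd = 0.5*Cd*rho*A*v^2 = 0.5*0.3*1.225*9.50332e-05*452^2 = 3.568 N

3.568 N


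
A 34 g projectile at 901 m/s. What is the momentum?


p = m*v = 0.034*901 = 30.63 kg·m/s

30.63 kg·m/s


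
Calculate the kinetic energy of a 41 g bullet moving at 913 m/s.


E = 0.5*m*v^2 = 0.5*0.041*913^2 = 17088 J

17088 J


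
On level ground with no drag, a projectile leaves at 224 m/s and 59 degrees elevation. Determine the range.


R = v0^2 * sin(2*theta) / g = 224^2 * sin(2*59°) / 9.81 = 4516 m

4516 m


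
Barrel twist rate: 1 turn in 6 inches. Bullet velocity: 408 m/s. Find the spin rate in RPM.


twist_m = 6*0.0254 = 0.1524 m
spin = v/twist = 408/0.1524 = 2677.165 rev/s
RPM = spin*60 = 2677.165*60 ≈ 160630 RPM

160630 RPM


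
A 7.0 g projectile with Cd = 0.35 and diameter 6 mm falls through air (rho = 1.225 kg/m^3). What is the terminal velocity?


A = pi*(d/2)^2 = pi*(6/2000)^2 = 2.82743e-05 m^2
vt = sqrt(2mg/(Cd*rho*A)) = sqrt(2*0.007*9.81/(0.35 * 1.225 * 2.82743e-05)) = 106.4 m/s

106.4 m/s


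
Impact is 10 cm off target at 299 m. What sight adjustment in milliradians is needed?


1 mrad subtends 1 cm per 10 m of range, so adj = error_cm / (dist_m / 10) = 10 / (299/10) = 0.3344 mrad

0.3344 mrad


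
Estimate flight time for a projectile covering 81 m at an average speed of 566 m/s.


t = d/v = 81/566 = 0.1431 s

0.1431 s


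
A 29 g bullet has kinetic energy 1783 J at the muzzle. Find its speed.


v = sqrt(2*E/m) = sqrt(2*1783/0.029) = 350.7 m/s

350.7 m/s


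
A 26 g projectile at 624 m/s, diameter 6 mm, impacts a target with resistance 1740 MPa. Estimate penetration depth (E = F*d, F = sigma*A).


A = pi*(d/2)^2 = pi*(6/2)^2 = 28.2743 mm^2
E = 0.5*m*v^2 = 0.5*0.026*624^2 = 5061.89 J
depth = E/(sigma*A) = 5061.89 J / (1740 MPa * 28.2743 mm^2) = 5061.89/(1740 * 28.2743) m = 0.102889 m ≈ 102.9 mm

102.9 mm


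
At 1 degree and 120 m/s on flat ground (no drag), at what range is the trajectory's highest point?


R = v0^2*sin(2*theta)/g = 120^2*sin(2*1°)/9.81 = 51.2286 m
apex_dist = R/2 = 51.2286/2 = 25.61 m

25.61 m


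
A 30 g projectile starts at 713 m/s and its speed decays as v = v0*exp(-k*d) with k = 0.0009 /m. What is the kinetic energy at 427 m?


v = v0*exp(-k*d) = 713*exp(-0.0009*427) = 485.501 m/s
E = 0.5*m*v^2 = 0.5*0.03*485.501^2 = 3536 J

3536 J


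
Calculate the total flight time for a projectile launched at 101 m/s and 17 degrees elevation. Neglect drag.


T = 2*v0*sin(theta)/g = 2*101*sin(17°)/9.81 = 6.02 s

6.02 s


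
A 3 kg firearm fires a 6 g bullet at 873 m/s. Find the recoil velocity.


v_recoil = m_p * v_p / m_gun = 0.006 * 873 / 3 = 1.746 m/s

1.746 m/s


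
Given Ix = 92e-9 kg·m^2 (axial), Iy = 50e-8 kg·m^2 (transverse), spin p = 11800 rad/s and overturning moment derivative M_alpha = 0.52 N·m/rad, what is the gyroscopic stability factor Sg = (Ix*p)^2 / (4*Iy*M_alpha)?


Sg = Ix^2 * p^2 / (4 * Iy * M_alpha) = (92e-9)^2 * 11800^2 / (4 * 50e-8 * 0.52) = 1.133

1.133


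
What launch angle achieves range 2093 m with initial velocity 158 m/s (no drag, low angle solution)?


sin(2*theta) = R*g/v0^2 = 2093*9.81/158^2 = 0.822478, theta = arcsin(0.822478)/2 = 27.67°

27.67 degrees


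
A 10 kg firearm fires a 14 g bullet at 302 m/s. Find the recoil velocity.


v_recoil = m_p * v_p / m_gun = 0.014 * 302 / 10 = 0.4228 m/s

0.4228 m/s


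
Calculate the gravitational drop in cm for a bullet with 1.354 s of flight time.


drop = 0.5*g*t^2 = 0.5*9.81*1.354^2 = 8.99241 m ≈ 899.2 cm

899.2 cm


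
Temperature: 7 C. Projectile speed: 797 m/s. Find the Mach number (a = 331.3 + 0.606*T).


a = 331.3 + 0.606*(7) = 335.542 m/s
M = v/a = 797/335.542 = 2.375

2.375


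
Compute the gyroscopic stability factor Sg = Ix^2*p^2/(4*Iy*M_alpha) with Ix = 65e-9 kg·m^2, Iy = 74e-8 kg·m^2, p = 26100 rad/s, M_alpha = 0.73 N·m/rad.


Sg = Ix^2 * p^2 / (4 * Iy * M_alpha) = (65e-9)^2 * 26100^2 / (4 * 74e-8 * 0.73) = 1.332

1.332


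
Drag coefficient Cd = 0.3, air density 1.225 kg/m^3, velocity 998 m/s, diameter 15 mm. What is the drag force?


A = pi*(d/2)^2 = pi*(15/2000)^2 = 1.76715e-04 m^2
Fd = 0.5*Cd*rho*A*v^2 = 0.5*0.3*1.225*1.76715e-04*998^2 = 32.34 N

32.34 N


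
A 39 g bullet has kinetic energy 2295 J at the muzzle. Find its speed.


v = sqrt(2*E/m) = sqrt(2*2295/0.039) = 343.1 m/s

343.1 m/s


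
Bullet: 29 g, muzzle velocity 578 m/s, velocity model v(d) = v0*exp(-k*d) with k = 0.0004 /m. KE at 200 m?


v = v0*exp(-k*d) = 578*exp(-0.0004*200) = 533.561 m/s
E = 0.5*m*v^2 = 0.5*0.029*533.561^2 = 4128 J

4128 J


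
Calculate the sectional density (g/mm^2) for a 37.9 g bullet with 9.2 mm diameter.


SD = m/d^2 = 37.9/9.2^2 = 0.4478 g/mm^2

0.4478 g/mm^2


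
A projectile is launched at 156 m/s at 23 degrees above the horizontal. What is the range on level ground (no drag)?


R = v0^2 * sin(2*theta) / g = 156^2 * sin(2*23°) / 9.81 = 1784 m

1784 m


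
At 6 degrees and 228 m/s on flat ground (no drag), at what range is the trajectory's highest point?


R = v0^2*sin(2*theta)/g = 228^2*sin(2*6°)/9.81 = 1101.74 m
apex_dist = R/2 = 1101.74/2 = 550.9 m

550.9 m


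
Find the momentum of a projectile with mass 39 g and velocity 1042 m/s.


p = m*v = 0.039*1042 = 40.64 kg·m/s

40.64 kg·m/s


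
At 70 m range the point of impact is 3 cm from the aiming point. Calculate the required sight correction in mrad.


1 mrad subtends 1 cm per 10 m of range, so adj = error_cm / (dist_m / 10) = 3 / (70/10) = 0.4286 mrad

0.4286 mrad


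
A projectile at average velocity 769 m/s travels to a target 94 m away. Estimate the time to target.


t = d/v = 94/769 = 0.1222 s

0.1222 s


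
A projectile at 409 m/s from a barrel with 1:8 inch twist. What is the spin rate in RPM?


twist_m = 8*0.0254 = 0.2032 m
spin = v/twist = 409/0.2032 = 2012.795 rev/s
RPM = spin*60 = 2012.795*60 ≈ 120768 RPM

120768 RPM


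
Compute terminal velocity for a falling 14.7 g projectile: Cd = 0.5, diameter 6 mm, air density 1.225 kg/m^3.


A = pi*(d/2)^2 = pi*(6/2000)^2 = 2.82743e-05 m^2
vt = sqrt(2mg/(Cd*rho*A)) = sqrt(2*0.0147*9.81/(0.5 * 1.225 * 2.82743e-05)) = 129.1 m/s

129.1 m/s


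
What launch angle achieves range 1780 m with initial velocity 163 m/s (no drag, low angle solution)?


sin(2*theta) = R*g/v0^2 = 1780*9.81/163^2 = 0.657225, theta = arcsin(0.657225)/2 = 20.54°

20.54 degrees


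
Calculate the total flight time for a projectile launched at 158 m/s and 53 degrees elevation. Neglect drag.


T = 2*v0*sin(theta)/g = 2*158*sin(53°)/9.81 = 25.73 s

25.73 s


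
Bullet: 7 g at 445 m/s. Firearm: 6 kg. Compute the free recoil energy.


v_r = m_p*v_p/m_gun = 0.007*445/6 = 0.519167 m/s, E_r = 0.5*m_gun*v_r^2 = 0.5*6*0.519167^2 = 0.8086 J

0.8086 J


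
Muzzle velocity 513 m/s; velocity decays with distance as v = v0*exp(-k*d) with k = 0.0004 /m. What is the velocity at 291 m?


v = v0*exp(-k*d) = 513*exp(-0.0004*291) = 456.6 m/s

456.6 m/s


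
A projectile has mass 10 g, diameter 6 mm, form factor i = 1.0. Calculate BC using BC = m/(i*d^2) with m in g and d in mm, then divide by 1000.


BC = m/(i*d^2*1000) = 10/(1.0 * 6^2 * 1000) = 0.0002778

0.0002778


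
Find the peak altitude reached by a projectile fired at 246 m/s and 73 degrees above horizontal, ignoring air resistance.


H = (v0*sin(theta))^2 / (2g) = (246*sin(73°))^2 / (2*9.81) = 2821 m

2821 m


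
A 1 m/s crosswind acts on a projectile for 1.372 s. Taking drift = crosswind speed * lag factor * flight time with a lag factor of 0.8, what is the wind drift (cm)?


drift = v_wind * lag * t = 1 * 0.8 * 1.372 = 1.0976 m ≈ 109.8 cm

109.8 cm


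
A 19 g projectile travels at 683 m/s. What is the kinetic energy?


E = 0.5*m*v^2 = 0.5*0.019*683^2 = 4432 J

4432 J


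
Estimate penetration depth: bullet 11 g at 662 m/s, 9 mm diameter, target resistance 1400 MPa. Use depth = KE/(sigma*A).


A = pi*(d/2)^2 = pi*(9/2)^2 = 63.6173 mm^2
E = 0.5*m*v^2 = 0.5*0.011*662^2 = 2410.34 J
depth = E/(sigma*A) = 2410.34 J / (1400 MPa * 63.6173 mm^2) = 2410.34/(1400 * 63.6173) m = 0.027063 m ≈ 27.06 mm

27.06 mm


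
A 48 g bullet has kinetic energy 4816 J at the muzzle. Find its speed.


v = sqrt(2*E/m) = sqrt(2*4816/0.048) = 448 m/s

448 m/s


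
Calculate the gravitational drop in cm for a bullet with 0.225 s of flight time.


drop = 0.5*g*t^2 = 0.5*9.81*0.225^2 = 0.248316 m ≈ 24.83 cm

24.83 cm


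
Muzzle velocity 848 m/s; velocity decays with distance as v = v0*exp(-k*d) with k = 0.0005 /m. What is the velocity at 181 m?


v = v0*exp(-k*d) = 848*exp(-0.0005*181) = 774.6 m/s

774.6 m/s


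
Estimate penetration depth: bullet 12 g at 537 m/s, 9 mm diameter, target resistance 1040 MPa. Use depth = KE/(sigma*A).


A = pi*(d/2)^2 = pi*(9/2)^2 = 63.6173 mm^2
E = 0.5*m*v^2 = 0.5*0.012*537^2 = 1730.21 J
depth = E/(sigma*A) = 1730.21 J / (1040 MPa * 63.6173 mm^2) = 1730.21/(1040 * 63.6173) m = 0.0261512 m ≈ 26.15 mm

26.15 mm


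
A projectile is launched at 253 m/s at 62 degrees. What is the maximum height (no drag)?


H = (v0*sin(theta))^2 / (2g) = (253*sin(62°))^2 / (2*9.81) = 2543 m

2543 m


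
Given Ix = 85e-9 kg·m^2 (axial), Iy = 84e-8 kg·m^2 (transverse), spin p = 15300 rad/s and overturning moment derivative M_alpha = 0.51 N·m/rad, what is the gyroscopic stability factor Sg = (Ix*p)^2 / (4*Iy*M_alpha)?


Sg = Ix^2 * p^2 / (4 * Iy * M_alpha) = (85e-9)^2 * 15300^2 / (4 * 84e-8 * 0.51) = 0.987

0.987


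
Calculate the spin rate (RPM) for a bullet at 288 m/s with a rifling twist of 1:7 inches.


twist_m = 7*0.0254 = 0.1778 m
spin = v/twist = 288/0.1778 = 1619.798 rev/s
RPM = spin*60 = 1619.798*60 ≈ 97188 RPM

97188 RPM


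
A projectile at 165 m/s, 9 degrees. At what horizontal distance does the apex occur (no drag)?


R = v0^2*sin(2*theta)/g = 165^2*sin(2*9°)/9.81 = 857.593 m
apex_dist = R/2 = 857.593/2 = 428.8 m

428.8 m


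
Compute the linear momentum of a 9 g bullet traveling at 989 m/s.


p = m*v = 0.009*989 = 8.901 kg·m/s

8.901 kg·m/s


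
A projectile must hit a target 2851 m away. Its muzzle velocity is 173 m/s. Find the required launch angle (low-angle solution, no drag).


sin(2*theta) = R*g/v0^2 = 2851*9.81/173^2 = 0.934489, theta = arcsin(0.934489)/2 = 34.57°

34.57 degrees


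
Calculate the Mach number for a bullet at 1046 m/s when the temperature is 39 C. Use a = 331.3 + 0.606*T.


a = 331.3 + 0.606*(39) = 354.934 m/s
M = v/a = 1046/354.934 = 2.947

2.947


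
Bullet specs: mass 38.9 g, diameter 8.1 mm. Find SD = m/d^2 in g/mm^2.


SD = m/d^2 = 38.9/8.1^2 = 0.5929 g/mm^2

0.5929 g/mm^2


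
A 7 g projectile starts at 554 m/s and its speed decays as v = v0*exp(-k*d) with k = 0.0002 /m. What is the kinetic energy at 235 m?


v = v0*exp(-k*d) = 554*exp(-0.0002*235) = 528.564 m/s
E = 0.5*m*v^2 = 0.5*0.007*528.564^2 = 977.8 J

977.8 J


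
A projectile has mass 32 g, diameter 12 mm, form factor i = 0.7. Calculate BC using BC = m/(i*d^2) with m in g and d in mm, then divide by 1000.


BC = m/(i*d^2*1000) = 32/(0.7 * 12^2 * 1000) = 0.0003175

0.0003175


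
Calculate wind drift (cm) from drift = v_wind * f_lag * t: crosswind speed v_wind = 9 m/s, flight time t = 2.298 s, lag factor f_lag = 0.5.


drift = v_wind * lag * t = 9 * 0.5 * 2.298 = 10.341 m ≈ 1034 cm

1034 cm


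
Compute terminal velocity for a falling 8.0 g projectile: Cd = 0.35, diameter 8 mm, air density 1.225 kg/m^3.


A = pi*(d/2)^2 = pi*(8/2000)^2 = 5.02655e-05 m^2
vt = sqrt(2mg/(Cd*rho*A)) = sqrt(2*0.008*9.81/(0.35 * 1.225 * 5.02655e-05)) = 85.34 m/s

85.34 m/s


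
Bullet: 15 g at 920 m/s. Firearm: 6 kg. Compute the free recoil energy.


v_r = m_p*v_p/m_gun = 0.015*920/6 = 2.3 m/s, E_r = 0.5*m_gun*v_r^2 = 0.5*6*2.3^2 = 15.87 J

15.87 J


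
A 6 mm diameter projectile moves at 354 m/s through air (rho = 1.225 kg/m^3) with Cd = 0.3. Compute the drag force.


A = pi*(d/2)^2 = pi*(6/2000)^2 = 2.82743e-05 m^2
Fd = 0.5*Cd*rho*A*v^2 = 0.5*0.3*1.225*2.82743e-05*354^2 = 0.6511 N

0.6511 N


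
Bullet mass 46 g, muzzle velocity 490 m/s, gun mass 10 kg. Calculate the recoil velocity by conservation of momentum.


v_recoil = m_p * v_p / m_gun = 0.046 * 490 / 10 = 2.254 m/s

2.254 m/s


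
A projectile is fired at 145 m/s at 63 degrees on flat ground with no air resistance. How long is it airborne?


T = 2*v0*sin(theta)/g = 2*145*sin(63°)/9.81 = 26.34 s

26.34 s


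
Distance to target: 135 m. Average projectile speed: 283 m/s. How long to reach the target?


t = d/v = 135/283 = 0.477 s

0.477 s


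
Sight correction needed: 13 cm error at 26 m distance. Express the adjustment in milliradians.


1 mrad subtends 1 cm per 10 m of range, so adj = error_cm / (dist_m / 10) = 13 / (26/10) = 5 mrad

5 mrad


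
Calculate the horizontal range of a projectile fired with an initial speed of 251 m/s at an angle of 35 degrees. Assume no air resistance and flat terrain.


R = v0^2 * sin(2*theta) / g = 251^2 * sin(2*35°) / 9.81 = 6035 m

6035 m


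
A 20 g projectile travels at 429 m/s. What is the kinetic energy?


E = 0.5*m*v^2 = 0.5*0.02*429^2 = 1840 J

1840 J


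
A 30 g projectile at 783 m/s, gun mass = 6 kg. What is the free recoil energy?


v_r = m_p*v_p/m_gun = 0.03*783/6 = 3.915 m/s, E_r = 0.5*m_gun*v_r^2 = 0.5*6*3.915^2 = 45.98 J

45.98 J


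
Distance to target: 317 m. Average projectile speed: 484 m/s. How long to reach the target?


t = d/v = 317/484 = 0.655 s

0.655 s


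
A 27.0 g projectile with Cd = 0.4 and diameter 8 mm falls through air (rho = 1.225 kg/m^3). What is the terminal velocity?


A = pi*(d/2)^2 = pi*(8/2000)^2 = 5.02655e-05 m^2
vt = sqrt(2mg/(Cd*rho*A)) = sqrt(2*0.027*9.81/(0.4 * 1.225 * 5.02655e-05)) = 146.7 m/s

146.7 m/s


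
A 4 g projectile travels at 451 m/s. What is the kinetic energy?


E = 0.5*m*v^2 = 0.5*0.004*451^2 = 406.8 J

406.8 J


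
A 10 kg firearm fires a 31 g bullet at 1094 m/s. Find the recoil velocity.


v_recoil = m_p * v_p / m_gun = 0.031 * 1094 / 10 = 3.391 m/s

3.391 m/s


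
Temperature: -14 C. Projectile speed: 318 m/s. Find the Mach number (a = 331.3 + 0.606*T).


a = 331.3 + 0.606*(-14) = 322.816 m/s
M = v/a = 318/322.816 = 0.9851

0.9851


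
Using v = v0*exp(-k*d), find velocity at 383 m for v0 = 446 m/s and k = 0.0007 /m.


v = v0*exp(-k*d) = 446*exp(-0.0007*383) = 341.1 m/s

341.1 m/s


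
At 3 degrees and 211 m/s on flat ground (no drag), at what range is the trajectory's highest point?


R = v0^2*sin(2*theta)/g = 211^2*sin(2*3°)/9.81 = 474.384 m
apex_dist = R/2 = 474.384/2 = 237.2 m

237.2 m


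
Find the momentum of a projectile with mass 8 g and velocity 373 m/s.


p = m*v = 0.008*373 = 2.984 kg·m/s

2.984 kg·m/s


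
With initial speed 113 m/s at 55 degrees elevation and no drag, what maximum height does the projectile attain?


H = (v0*sin(theta))^2 / (2g) = (113*sin(55°))^2 / (2*9.81) = 436.7 m

436.7 m


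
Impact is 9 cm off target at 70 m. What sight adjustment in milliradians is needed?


1 mrad subtends 1 cm per 10 m of range, so adj = error_cm / (dist_m / 10) = 9 / (70/10) = 1.286 mrad

1.286 mrad


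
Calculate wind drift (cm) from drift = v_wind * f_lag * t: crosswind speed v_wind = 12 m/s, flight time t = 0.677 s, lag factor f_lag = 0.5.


drift = v_wind * lag * t = 12 * 0.5 * 0.677 = 4.062 m ≈ 406.2 cm

406.2 cm


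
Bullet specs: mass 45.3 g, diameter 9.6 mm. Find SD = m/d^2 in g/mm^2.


SD = m/d^2 = 45.3/9.6^2 = 0.4915 g/mm^2

0.4915 g/mm^2


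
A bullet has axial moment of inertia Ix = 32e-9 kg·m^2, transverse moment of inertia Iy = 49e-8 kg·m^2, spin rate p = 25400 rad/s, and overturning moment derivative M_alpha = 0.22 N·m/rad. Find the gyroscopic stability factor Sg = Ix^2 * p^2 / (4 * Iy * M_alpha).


Sg = Ix^2 * p^2 / (4 * Iy * M_alpha) = (32e-9)^2 * 25400^2 / (4 * 49e-8 * 0.22) = 1.532

1.532


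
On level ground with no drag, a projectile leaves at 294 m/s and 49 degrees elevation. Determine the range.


R = v0^2 * sin(2*theta) / g = 294^2 * sin(2*49°) / 9.81 = 8725 m

8725 m


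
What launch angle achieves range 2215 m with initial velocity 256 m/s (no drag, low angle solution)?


sin(2*theta) = R*g/v0^2 = 2215*9.81/256^2 = 0.331561, theta = arcsin(0.331561)/2 = 9.682°

9.682 degrees


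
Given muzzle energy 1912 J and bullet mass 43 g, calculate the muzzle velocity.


v = sqrt(2*E/m) = sqrt(2*1912/0.043) = 298.2 m/s

298.2 m/s


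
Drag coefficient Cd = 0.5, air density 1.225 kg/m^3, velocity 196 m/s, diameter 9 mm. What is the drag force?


A = pi*(d/2)^2 = pi*(9/2000)^2 = 6.36173e-05 m^2
Fd = 0.5*Cd*rho*A*v^2 = 0.5*0.5*1.225*6.36173e-05*196^2 = 0.7485 N

0.7485 N


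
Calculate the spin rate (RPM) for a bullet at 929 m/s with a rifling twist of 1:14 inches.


twist_m = 14*0.0254 = 0.3556 m
spin = v/twist = 929/0.3556 = 2612.486 rev/s
RPM = spin*60 = 2612.486*60 ≈ 156749 RPM

156749 RPM


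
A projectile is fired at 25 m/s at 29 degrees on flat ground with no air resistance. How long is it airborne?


T = 2*v0*sin(theta)/g = 2*25*sin(29°)/9.81 = 2.471 s

2.471 s


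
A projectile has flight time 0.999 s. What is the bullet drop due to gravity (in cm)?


drop = 0.5*g*t^2 = 0.5*9.81*0.999^2 = 4.89519 m ≈ 489.5 cm

489.5 cm


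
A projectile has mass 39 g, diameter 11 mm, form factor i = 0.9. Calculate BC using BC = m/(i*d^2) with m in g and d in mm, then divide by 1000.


BC = m/(i*d^2*1000) = 39/(0.9 * 11^2 * 1000) = 0.0003581

0.0003581


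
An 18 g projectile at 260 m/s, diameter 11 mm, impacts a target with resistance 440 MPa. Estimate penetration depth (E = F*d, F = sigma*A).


A = pi*(d/2)^2 = pi*(11/2)^2 = 95.0332 mm^2
E = 0.5*m*v^2 = 0.5*0.018*260^2 = 608.4 J
depth = E/(sigma*A) = 608.4 J / (440 MPa * 95.0332 mm^2) = 608.4/(440 * 95.0332) m = 0.0145499 m ≈ 14.55 mm

14.55 mm
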